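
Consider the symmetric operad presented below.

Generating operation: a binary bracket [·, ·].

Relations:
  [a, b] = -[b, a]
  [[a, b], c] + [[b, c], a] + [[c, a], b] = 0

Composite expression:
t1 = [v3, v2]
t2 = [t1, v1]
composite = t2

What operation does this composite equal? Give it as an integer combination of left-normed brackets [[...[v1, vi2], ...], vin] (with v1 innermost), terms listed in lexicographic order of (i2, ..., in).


[[v1, v2], v3] - [[v1, v3], v2]

Left-normed coefficients sit on the v1-initial expansion words.
Composite bracket: [[v3, v2], v1]
The bracket unfolds into 4 signed words via [a, b] = ab - ba (2^2 = 4).
Only words starting with v1 matter:
  the word v1v2v3 carries sign +1 and contributes +[[v1, v2], v3]
  the word v1v3v2 carries sign -1 and contributes -[[v1, v3], v2]


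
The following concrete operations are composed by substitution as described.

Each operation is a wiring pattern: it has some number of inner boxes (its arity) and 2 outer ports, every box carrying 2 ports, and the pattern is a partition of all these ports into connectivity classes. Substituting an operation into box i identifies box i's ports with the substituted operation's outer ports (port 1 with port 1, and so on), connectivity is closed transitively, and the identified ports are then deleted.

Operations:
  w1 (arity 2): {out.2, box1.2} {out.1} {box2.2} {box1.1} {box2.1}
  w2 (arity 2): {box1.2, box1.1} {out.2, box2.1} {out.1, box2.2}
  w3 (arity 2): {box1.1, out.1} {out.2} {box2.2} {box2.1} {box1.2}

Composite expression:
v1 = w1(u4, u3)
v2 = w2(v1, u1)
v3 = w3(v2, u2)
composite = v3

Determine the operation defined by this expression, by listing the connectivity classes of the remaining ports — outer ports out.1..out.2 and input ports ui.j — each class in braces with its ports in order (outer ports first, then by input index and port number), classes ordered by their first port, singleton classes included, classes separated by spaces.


{out.1, u1.2} {out.2} {u1.1} {u2.1} {u2.2} {u3.1} {u3.2} {u4.1} {u4.2}

Substituting into w3 glues patterns; closure does the rest.
the subtree at w1 composes to {out.1} {out.2, u4.2} {u3.1} {u3.2} {u4.1} on (u4, u3); out.j = own outer ports
the subtree at w2 composes to {out.1, u1.2} {out.2, u1.1} {u3.1} {u3.2} {u4.1} {u4.2} on (u4, u3, u1); out.j = own outer ports
the subtree at w3 composes to {out.1, u1.2} {out.2} {u1.1} {u2.1} {u2.2} {u3.1} {u3.2} {u4.1} {u4.2} on (u4, u3, u1, u2); out.j = own outer ports


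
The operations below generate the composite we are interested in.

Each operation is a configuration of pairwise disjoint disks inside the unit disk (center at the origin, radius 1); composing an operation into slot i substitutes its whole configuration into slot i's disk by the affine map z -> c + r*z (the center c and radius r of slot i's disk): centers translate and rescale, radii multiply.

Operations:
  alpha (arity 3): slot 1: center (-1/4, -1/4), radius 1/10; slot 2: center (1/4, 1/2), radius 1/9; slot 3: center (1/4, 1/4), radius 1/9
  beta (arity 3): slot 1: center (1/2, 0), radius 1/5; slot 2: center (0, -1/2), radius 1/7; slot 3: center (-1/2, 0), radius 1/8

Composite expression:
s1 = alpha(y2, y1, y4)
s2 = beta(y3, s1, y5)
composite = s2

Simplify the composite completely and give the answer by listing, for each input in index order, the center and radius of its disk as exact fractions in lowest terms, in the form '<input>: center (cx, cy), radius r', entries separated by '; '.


y1: center (1/28, -3/7), radius 1/63; y2: center (-1/28, -15/28), radius 1/70; y3: center (1/2, 0), radius 1/5; y4: center (1/28, -13/28), radius 1/63; y5: center (-1/2, 0), radius 1/8

Nesting under beta composes maps z -> c + r*z down each y-path.
y3 passes through 1 substitution, ending at center (1/2, 0), radius 1/5
y2 passes through 2 substitutions, ending at center (-1/28, -15/28), radius 1/70
y1 passes through 2 substitutions, ending at center (1/28, -3/7), radius 1/63
y4 passes through 2 substitutions, ending at center (1/28, -13/28), radius 1/63
y5 passes through 1 substitution, ending at center (-1/2, 0), radius 1/8


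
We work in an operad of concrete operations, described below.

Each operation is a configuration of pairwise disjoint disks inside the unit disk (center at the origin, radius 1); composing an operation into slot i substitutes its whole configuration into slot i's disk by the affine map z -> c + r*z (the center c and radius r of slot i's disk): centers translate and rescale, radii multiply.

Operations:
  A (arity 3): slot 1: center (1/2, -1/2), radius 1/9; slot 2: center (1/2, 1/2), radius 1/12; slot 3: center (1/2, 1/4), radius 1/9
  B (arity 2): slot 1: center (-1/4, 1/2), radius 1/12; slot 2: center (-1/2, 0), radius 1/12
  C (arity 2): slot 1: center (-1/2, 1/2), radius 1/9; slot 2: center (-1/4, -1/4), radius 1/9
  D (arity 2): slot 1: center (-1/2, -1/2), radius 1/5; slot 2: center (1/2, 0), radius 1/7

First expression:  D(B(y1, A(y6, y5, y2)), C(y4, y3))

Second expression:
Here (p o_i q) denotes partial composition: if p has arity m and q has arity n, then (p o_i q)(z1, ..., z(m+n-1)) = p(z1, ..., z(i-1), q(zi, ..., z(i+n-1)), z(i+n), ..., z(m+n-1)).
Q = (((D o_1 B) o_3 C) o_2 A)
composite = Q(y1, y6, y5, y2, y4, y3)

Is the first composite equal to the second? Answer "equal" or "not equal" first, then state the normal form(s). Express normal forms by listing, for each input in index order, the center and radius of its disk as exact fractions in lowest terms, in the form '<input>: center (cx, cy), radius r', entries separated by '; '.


Normal form of the first expression: y1: center (-11/20, -2/5), radius 1/60; y2: center (-71/120, -119/240), radius 1/540; y3: center (13/28, -1/28), radius 1/63; y4: center (3/7, 1/14), radius 1/63; y5: center (-71/120, -59/120), radius 1/720; y6: center (-71/120, -61/120), radius 1/540
Normal form of the second expression: y1: center (-11/20, -2/5), radius 1/60; y2: center (-71/120, -119/240), radius 1/540; y3: center (13/28, -1/28), radius 1/63; y4: center (3/7, 1/14), radius 1/63; y5: center (-71/120, -59/120), radius 1/720; y6: center (-71/120, -61/120), radius 1/540
One common form — equal.

equal — both sides give y1: center (-11/20, -2/5), radius 1/60; y2: center (-71/120, -119/240), radius 1/540; y3: center (13/28, -1/28), radius 1/63; y4: center (3/7, 1/14), radius 1/63; y5: center (-71/120, -59/120), radius 1/720; y6: center (-71/120, -61/120), radius 1/540


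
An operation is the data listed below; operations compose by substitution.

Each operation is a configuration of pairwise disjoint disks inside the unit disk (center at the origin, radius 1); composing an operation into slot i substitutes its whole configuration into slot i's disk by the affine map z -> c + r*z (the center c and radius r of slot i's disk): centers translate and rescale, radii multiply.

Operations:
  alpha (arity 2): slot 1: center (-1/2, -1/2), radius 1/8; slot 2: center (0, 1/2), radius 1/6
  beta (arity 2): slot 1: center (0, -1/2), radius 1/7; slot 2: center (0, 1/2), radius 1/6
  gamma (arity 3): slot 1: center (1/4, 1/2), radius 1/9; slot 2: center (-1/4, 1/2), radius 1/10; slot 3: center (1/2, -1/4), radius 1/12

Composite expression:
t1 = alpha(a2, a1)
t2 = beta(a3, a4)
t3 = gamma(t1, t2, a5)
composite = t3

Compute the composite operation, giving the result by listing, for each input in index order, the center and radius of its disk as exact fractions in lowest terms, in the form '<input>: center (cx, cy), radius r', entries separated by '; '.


a1: center (1/4, 5/9), radius 1/54; a2: center (7/36, 4/9), radius 1/72; a3: center (-1/4, 9/20), radius 1/70; a4: center (-1/4, 11/20), radius 1/60; a5: center (1/2, -1/4), radius 1/12

Below gamma, radii multiply path by path; the a-disk centers shift.
tracing a2 down its 2-map path: center (7/36, 4/9), radius 1/72
tracing a1 down its 2-map path: center (1/4, 5/9), radius 1/54
tracing a3 down its 2-map path: center (-1/4, 9/20), radius 1/70
tracing a4 down its 2-map path: center (-1/4, 11/20), radius 1/60
tracing a5 down its 1-map path: center (1/2, -1/4), radius 1/12


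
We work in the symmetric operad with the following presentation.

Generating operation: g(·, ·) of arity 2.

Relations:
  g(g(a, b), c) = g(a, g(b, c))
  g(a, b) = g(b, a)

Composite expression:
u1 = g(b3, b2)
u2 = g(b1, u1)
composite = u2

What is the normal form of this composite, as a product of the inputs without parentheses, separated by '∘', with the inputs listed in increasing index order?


Key point: g commutes, so take the b-inputs in any fixed order.
g(b3, b2) reduces to b3 ∘ b2
g(b1, g(b3, b2)) reduces to b1 ∘ b3 ∘ b2
the factors in increasing index order: b1 ∘ b2 ∘ b3

b1 ∘ b2 ∘ b3


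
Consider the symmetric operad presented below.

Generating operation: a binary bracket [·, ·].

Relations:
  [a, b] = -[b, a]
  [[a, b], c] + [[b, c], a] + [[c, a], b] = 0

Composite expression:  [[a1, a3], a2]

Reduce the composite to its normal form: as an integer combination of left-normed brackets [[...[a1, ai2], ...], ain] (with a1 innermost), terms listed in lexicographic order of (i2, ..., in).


A multilinear Lie element is pinned by a1-initial words (a1 innermost).
Composite bracket: [[a1, a3], a2]
Under [a, b] = ab - ba we get 4 signed associative words (2^2 = 4).
Collect the words opening with a1:
  sign of a1a3a2 is +1, so it contributes +[[a1, a3], a2]

[[a1, a3], a2]


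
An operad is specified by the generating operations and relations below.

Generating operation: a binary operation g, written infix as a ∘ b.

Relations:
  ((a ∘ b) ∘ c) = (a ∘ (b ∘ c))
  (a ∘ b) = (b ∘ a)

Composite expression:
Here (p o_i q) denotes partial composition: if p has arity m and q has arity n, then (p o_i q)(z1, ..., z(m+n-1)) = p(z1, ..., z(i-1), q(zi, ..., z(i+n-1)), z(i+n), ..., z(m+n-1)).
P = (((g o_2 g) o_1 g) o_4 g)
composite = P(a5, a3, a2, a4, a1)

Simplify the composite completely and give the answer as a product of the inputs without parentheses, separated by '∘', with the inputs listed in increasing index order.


a1 ∘ a2 ∘ a3 ∘ a4 ∘ a5

Reordering under g is free, so list the a-inputs canonically.
(a5 ∘ a3) unparenthesizes to a5 ∘ a3
(a4 ∘ a1) unparenthesizes to a4 ∘ a1
(a2 ∘ (a4 ∘ a1)) unparenthesizes to a2 ∘ a4 ∘ a1
((a5 ∘ a3) ∘ (a2 ∘ (a4 ∘ a1))) unparenthesizes to a5 ∘ a3 ∘ a2 ∘ a4 ∘ a1
commutativity sorts the factors: a1 ∘ a2 ∘ a3 ∘ a4 ∘ a5


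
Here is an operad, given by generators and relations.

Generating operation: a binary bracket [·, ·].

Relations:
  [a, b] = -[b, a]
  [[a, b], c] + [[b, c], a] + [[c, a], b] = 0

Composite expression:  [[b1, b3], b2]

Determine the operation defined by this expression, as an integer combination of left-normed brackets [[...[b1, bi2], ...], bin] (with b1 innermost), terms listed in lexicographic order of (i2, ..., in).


A multilinear Lie element is pinned by b1-initial words (b1 innermost).
Composite bracket: [[b1, b3], b2]
Under [a, b] = ab - ba we get 4 signed associative words (2^2 = 4).
Collect the words opening with b1:
  word b1b3b2 has sign +1, contributing +[[b1, b3], b2]

[[b1, b3], b2]


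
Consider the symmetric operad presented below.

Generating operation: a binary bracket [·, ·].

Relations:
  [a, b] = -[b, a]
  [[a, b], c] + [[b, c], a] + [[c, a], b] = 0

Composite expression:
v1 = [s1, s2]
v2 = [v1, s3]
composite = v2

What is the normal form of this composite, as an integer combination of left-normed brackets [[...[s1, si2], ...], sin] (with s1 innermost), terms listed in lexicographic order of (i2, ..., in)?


[[s1, s2], s3]

Skip Jacobi rewriting: expand, keep s1-initial words, read off terms.
Composite bracket: [[s1, s2], s3]
Each bracket splits as ab - ba, giving 4 signed words (2^2 = 4).
Keep just the words that open with s1:
  s1s2s3 appears with sign +1, giving the term +[[s1, s2], s3]


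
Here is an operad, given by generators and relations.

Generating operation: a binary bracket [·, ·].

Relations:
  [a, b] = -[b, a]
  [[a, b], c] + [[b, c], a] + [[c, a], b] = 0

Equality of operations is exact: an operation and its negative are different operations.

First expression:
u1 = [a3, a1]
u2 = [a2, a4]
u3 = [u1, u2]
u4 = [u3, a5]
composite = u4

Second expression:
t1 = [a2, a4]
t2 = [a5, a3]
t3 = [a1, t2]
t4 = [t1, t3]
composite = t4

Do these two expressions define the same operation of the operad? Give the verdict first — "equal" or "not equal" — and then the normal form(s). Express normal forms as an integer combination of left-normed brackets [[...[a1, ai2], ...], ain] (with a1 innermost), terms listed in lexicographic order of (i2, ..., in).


not equal; the first gives -[[[[a1, a3], a2], a4], a5] + [[[[a1, a3], a4], a2], a5] and the second [[[[a1, a3], a5], a2], a4] - [[[[a1, a3], a5], a4], a2] - [[[[a1, a5], a3], a2], a4] + [[[[a1, a5], a3], a4], a2]

The first composite normalizes to -[[[[a1, a3], a2], a4], a5] + [[[[a1, a3], a4], a2], a5]
The second composite normalizes to [[[[a1, a3], a5], a2], a4] - [[[[a1, a3], a5], a4], a2] - [[[[a1, a5], a3], a2], a4] + [[[[a1, a5], a3], a4], a2]
The normal forms differ: not equal.


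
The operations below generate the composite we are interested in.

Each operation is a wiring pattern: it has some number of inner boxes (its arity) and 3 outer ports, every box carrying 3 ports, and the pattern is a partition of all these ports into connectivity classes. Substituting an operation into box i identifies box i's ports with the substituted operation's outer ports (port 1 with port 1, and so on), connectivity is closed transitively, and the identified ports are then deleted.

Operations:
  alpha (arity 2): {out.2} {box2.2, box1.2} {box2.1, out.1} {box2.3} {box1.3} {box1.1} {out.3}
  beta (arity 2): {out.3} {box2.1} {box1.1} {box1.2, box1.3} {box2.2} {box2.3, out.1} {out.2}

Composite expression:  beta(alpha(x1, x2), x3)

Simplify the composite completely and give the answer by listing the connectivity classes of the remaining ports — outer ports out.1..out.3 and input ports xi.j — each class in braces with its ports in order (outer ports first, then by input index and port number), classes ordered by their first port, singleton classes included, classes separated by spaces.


Substituting into beta glues patterns; closure does the rest.
the subtree at alpha composes to {out.1, x2.1} {out.2} {out.3} {x1.1} {x1.2, x2.2} {x1.3} {x2.3} on (x1, x2); out.j = own outer ports
the subtree at beta composes to {out.1, x3.3} {out.2} {out.3} {x1.1} {x1.2, x2.2} {x1.3} {x2.1} {x2.3} {x3.1} {x3.2} on (x1, x2, x3); out.j = own outer ports

{out.1, x3.3} {out.2} {out.3} {x1.1} {x1.2, x2.2} {x1.3} {x2.1} {x2.3} {x3.1} {x3.2}


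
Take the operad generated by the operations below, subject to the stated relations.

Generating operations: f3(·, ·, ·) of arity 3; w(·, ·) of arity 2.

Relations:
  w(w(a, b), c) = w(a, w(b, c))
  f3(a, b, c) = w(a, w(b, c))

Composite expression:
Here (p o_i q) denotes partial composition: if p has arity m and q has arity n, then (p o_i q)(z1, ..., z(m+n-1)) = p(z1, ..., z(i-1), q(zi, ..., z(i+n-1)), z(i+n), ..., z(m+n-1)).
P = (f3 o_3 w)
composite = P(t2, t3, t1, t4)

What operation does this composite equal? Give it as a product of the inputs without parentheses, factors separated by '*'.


Key point: f3 is associative — brackets drop, the t-order remains.
w(t1, t4) reduces to t1 * t4
f3(t2, t3, w(t1, t4)) reduces to t2 * t3 * t1 * t4

t2 * t3 * t1 * t4


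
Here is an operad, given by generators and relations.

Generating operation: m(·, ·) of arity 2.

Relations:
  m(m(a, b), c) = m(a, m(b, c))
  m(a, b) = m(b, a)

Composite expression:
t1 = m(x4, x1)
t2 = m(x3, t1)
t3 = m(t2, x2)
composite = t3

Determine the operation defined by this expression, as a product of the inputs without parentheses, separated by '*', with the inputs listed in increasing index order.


Both nesting and order wash out for m; what remains is which x's occur.
m(x4, x1) linearizes to x4 * x1
m(x3, m(x4, x1)) linearizes to x3 * x4 * x1
m(m(x3, m(x4, x1)), x2) linearizes to x3 * x4 * x1 * x2
rearranged into index order: x1 * x2 * x3 * x4

x1 * x2 * x3 * x4


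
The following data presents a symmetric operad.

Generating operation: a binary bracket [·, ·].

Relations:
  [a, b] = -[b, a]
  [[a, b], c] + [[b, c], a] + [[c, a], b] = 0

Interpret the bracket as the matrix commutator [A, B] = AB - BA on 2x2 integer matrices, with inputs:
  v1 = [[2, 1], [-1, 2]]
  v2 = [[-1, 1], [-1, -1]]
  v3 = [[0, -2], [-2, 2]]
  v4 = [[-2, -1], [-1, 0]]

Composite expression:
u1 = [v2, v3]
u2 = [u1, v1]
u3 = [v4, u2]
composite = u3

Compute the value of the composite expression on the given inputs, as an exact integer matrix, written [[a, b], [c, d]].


[[0, 8], [-8, 0]]

[v2, v3] = [[-4, 2], [2, 4]]
[[v2, v3], v1] = [[-4, -8], [-8, 4]]
[v4, [[v2, v3], v1]] = [[0, 8], [-8, 0]]


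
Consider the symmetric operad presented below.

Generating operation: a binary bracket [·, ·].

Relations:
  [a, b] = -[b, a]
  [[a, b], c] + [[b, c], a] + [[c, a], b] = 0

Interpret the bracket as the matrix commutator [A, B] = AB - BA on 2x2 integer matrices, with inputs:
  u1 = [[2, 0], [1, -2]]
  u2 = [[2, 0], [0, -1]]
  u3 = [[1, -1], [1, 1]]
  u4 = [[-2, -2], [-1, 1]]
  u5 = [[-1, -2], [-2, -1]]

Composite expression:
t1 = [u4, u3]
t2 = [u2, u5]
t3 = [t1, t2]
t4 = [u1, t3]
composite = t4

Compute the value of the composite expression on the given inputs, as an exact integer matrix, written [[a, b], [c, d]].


[[-36, 144], [-72, 36]]

[u4, u3] = [[-3, 3], [3, 3]]
[u2, u5] = [[0, -6], [6, 0]]
[[u4, u3], [u2, u5]] = [[36, 36], [36, -36]]
[u1, [[u4, u3], [u2, u5]]] = [[-36, 144], [-72, 36]]


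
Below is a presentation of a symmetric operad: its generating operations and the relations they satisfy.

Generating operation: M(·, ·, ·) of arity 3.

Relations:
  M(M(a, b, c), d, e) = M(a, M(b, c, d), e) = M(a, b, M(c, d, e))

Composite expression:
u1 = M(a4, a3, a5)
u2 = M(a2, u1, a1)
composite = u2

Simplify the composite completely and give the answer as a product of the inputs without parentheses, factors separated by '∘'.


a2 ∘ a4 ∘ a3 ∘ a5 ∘ a1

Under associativity of M, the answer is the a's in reading order.
M(a4, a3, a5) collapses to a4 ∘ a3 ∘ a5
M(a2, M(a4, a3, a5), a1) collapses to a2 ∘ a4 ∘ a3 ∘ a5 ∘ a1


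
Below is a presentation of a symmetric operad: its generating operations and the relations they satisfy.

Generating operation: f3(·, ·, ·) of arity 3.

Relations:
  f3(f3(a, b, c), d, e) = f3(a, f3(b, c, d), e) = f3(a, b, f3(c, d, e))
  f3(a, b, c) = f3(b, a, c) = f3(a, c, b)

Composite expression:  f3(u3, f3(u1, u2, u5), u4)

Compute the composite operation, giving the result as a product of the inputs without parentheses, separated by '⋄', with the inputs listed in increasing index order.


u1 ⋄ u2 ⋄ u3 ⋄ u4 ⋄ u5

Key point: f3 commutes, so take the u-inputs in any fixed order.
f3(u1, u2, u5) unparenthesizes to u1 ⋄ u2 ⋄ u5
f3(u3, f3(u1, u2, u5), u4) unparenthesizes to u3 ⋄ u1 ⋄ u2 ⋄ u5 ⋄ u4
reordering the factors by index: u1 ⋄ u2 ⋄ u3 ⋄ u4 ⋄ u5


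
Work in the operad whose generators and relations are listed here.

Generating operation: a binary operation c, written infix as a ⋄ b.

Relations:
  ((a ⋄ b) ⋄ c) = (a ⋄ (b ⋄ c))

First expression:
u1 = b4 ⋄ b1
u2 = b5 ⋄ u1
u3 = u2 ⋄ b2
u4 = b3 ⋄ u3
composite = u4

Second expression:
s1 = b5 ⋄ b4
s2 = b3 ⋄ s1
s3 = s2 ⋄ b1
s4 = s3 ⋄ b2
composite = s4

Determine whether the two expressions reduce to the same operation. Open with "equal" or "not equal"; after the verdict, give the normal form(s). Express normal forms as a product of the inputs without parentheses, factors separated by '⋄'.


equal; the common form is b3 ⋄ b5 ⋄ b4 ⋄ b1 ⋄ b2

Normal form of the first expression: b3 ⋄ b5 ⋄ b4 ⋄ b1 ⋄ b2
Normal form of the second expression: b3 ⋄ b5 ⋄ b4 ⋄ b1 ⋄ b2
The normal forms match — equal.


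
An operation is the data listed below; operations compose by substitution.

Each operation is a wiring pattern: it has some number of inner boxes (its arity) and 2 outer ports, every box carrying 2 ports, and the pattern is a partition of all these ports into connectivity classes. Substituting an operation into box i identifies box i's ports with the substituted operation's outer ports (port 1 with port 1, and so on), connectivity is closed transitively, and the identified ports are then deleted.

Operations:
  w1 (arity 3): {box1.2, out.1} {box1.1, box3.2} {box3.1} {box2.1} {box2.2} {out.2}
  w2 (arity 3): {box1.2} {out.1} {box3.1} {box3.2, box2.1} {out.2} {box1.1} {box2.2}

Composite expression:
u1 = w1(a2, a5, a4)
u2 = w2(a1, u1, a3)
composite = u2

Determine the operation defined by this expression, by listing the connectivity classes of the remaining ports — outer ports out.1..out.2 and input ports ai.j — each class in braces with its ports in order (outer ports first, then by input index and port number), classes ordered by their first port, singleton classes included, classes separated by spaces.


{out.1} {out.2} {a1.1} {a1.2} {a2.1, a4.2} {a2.2, a3.2} {a3.1} {a4.1} {a5.1} {a5.2}

Substituting into w2 glues patterns; closure does the rest.
through w1, on inputs (a2, a5, a4): {out.1, a2.2} {out.2} {a2.1, a4.2} {a4.1} {a5.1} {a5.2} (out.j = stage outer ports)
through w2, on inputs (a1, a2, a5, a4, a3): {out.1} {out.2} {a1.1} {a1.2} {a2.1, a4.2} {a2.2, a3.2} {a3.1} {a4.1} {a5.1} {a5.2} (out.j = stage outer ports)


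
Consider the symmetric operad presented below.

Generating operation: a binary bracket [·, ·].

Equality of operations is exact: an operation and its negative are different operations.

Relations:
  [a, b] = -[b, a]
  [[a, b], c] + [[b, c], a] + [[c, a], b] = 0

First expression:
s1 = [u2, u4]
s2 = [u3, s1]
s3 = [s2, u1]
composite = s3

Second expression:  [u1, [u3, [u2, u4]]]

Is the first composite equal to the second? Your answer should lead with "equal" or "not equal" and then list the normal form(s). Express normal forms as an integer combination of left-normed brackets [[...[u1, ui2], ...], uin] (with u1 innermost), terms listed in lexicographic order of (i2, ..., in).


not equal — first [[[u1, u2], u4], u3] - [[[u1, u3], u2], u4] + [[[u1, u3], u4], u2] - [[[u1, u4], u2], u3], second -[[[u1, u2], u4], u3] + [[[u1, u3], u2], u4] - [[[u1, u3], u4], u2] + [[[u1, u4], u2], u3]


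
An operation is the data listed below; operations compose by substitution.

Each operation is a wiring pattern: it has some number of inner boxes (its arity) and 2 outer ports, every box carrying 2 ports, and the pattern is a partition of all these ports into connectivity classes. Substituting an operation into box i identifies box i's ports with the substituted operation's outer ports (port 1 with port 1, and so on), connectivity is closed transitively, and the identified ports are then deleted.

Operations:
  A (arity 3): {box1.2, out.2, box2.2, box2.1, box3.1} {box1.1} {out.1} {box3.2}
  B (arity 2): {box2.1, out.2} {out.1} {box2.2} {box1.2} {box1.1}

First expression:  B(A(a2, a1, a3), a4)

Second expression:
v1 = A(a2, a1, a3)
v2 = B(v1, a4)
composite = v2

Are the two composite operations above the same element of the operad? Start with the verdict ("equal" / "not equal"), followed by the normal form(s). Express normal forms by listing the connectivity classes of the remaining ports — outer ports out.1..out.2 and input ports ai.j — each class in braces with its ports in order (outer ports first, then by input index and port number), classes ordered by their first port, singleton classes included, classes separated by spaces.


equal: each reduces to {out.1} {out.2, a4.1} {a1.1, a1.2, a2.2, a3.1} {a2.1} {a3.2} {a4.2}


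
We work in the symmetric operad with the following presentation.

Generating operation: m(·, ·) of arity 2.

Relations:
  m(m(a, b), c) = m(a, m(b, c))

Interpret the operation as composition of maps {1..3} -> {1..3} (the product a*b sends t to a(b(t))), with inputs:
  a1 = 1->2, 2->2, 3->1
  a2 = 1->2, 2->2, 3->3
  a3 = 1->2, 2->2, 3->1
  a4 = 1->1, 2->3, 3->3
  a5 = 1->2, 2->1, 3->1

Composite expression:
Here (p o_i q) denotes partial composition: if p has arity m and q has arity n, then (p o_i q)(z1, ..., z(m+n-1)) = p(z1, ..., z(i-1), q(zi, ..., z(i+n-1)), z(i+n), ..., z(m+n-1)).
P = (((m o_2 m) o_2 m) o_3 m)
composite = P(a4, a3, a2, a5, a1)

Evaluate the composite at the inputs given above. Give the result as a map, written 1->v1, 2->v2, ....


1->3, 2->3, 3->3


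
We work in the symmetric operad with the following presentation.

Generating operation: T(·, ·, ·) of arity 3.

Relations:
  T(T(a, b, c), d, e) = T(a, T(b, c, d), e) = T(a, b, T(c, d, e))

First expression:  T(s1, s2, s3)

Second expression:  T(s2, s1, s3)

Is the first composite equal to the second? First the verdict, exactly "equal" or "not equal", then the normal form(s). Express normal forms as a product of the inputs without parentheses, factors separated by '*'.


The first expression reduces to s1 * s2 * s3
The second expression reduces to s2 * s1 * s3
Distinct normal forms: not equal.

not equal: they reduce to s1 * s2 * s3 and s2 * s1 * s3


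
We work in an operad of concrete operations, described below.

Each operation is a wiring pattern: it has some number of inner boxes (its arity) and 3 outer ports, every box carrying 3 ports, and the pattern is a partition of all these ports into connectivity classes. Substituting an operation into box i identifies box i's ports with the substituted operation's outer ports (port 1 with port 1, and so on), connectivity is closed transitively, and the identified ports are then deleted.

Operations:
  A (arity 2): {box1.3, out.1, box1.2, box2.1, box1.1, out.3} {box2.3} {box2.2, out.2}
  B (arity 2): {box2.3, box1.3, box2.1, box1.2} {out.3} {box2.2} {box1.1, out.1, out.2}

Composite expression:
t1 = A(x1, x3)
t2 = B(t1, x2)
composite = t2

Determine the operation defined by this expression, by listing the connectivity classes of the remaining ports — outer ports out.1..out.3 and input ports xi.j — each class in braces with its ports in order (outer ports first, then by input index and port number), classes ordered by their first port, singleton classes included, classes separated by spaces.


{out.1, out.2, x1.1, x1.2, x1.3, x2.1, x2.3, x3.1, x3.2} {out.3} {x2.2} {x3.3}

Substituting into B glues patterns; closure does the rest.
through A, on inputs (x1, x3): {out.1, out.3, x1.1, x1.2, x1.3, x3.1} {out.2, x3.2} {x3.3} (out.j = stage outer ports)
through B, on inputs (x1, x3, x2): {out.1, out.2, x1.1, x1.2, x1.3, x2.1, x2.3, x3.1, x3.2} {out.3} {x2.2} {x3.3} (out.j = stage outer ports)


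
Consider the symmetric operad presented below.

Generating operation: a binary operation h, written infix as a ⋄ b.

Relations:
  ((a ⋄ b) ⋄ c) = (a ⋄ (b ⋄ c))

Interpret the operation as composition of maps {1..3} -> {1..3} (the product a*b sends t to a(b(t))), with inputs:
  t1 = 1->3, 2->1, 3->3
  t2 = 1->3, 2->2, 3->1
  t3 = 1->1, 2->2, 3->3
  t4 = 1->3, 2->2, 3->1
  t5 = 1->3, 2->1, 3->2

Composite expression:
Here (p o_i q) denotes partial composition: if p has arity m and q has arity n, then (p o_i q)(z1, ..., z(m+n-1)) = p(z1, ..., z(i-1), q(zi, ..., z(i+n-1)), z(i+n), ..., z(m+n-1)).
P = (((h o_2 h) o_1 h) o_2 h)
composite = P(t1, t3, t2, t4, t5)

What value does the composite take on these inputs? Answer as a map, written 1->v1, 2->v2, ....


(t3 ⋄ t2) = 1->3, 2->2, 3->1
(t1 ⋄ (t3 ⋄ t2)) = 1->3, 2->1, 3->3
(t4 ⋄ t5) = 1->1, 2->3, 3->2
((t1 ⋄ (t3 ⋄ t2)) ⋄ (t4 ⋄ t5)) = 1->3, 2->3, 3->1

1->3, 2->3, 3->1


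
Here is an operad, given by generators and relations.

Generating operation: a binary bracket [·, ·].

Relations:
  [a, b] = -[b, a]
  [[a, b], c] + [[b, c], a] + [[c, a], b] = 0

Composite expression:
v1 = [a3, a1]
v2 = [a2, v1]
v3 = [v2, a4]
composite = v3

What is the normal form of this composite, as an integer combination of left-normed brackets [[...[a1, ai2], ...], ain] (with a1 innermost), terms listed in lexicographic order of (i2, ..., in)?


[[[a1, a3], a2], a4]

A multilinear Lie element is pinned by a1-initial words (a1 innermost).
Composite bracket: [[a2, [a3, a1]], a4]
Full expansion: 8 signed words from ab - ba (2^3 = 8).
Coefficients come from the a1-initial words:
  the word a1a3a2a4 carries sign +1 and contributes +[[[a1, a3], a2], a4]


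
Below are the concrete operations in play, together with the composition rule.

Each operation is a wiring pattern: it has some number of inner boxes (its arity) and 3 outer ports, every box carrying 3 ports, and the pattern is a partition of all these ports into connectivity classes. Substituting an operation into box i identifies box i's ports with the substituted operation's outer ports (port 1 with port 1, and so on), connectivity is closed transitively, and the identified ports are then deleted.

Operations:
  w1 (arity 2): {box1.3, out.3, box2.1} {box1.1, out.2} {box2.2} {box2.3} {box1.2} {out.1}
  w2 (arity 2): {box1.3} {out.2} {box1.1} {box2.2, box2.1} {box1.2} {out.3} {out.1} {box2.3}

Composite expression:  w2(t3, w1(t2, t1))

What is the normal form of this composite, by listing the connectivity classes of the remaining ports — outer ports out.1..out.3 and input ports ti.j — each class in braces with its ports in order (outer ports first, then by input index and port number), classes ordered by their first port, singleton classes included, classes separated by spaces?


Reachability decides: close wires over w2-identified ports.
the subtree at w1 composes to {out.1} {out.2, t2.1} {out.3, t1.1, t2.3} {t1.2} {t1.3} {t2.2} on (t2, t1); out.j = own outer ports
the subtree at w2 composes to {out.1} {out.2} {out.3} {t1.1, t2.3} {t1.2} {t1.3} {t2.1} {t2.2} {t3.1} {t3.2} {t3.3} on (t3, t2, t1); out.j = own outer ports

{out.1} {out.2} {out.3} {t1.1, t2.3} {t1.2} {t1.3} {t2.1} {t2.2} {t3.1} {t3.2} {t3.3}


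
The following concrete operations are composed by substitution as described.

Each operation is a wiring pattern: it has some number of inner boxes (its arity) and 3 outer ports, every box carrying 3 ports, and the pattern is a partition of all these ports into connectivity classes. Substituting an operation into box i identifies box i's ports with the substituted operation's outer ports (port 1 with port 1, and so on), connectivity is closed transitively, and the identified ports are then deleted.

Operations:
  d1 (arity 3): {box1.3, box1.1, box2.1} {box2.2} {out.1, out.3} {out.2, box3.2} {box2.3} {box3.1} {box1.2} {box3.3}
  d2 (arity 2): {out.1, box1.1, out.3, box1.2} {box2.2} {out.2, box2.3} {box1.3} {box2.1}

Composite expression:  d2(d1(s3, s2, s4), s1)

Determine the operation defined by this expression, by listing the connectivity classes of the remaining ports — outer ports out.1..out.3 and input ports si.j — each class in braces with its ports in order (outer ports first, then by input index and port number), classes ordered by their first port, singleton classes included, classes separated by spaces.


{out.1, out.3, s4.2} {out.2, s1.3} {s1.1} {s1.2} {s2.1, s3.1, s3.3} {s2.2} {s2.3} {s3.2} {s4.1} {s4.3}

Connectivity passes through glued d2-boundaries; trace each wire chain.
the subtree at d1 composes to {out.1, out.3} {out.2, s4.2} {s2.1, s3.1, s3.3} {s2.2} {s2.3} {s3.2} {s4.1} {s4.3} on (s3, s2, s4); out.j = own outer ports
the subtree at d2 composes to {out.1, out.3, s4.2} {out.2, s1.3} {s1.1} {s1.2} {s2.1, s3.1, s3.3} {s2.2} {s2.3} {s3.2} {s4.1} {s4.3} on (s3, s2, s4, s1); out.j = own outer ports


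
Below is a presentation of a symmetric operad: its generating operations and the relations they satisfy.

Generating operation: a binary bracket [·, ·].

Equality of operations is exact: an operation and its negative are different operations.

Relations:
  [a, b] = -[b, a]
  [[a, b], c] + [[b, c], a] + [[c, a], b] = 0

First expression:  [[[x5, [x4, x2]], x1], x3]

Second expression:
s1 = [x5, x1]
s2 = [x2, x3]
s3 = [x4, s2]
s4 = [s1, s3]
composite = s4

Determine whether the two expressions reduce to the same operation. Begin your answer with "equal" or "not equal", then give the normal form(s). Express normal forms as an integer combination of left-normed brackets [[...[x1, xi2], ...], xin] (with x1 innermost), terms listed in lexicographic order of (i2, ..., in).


not equal; the first gives -[[[[x1, x2], x4], x5], x3] + [[[[x1, x4], x2], x5], x3] + [[[[x1, x5], x2], x4], x3] - [[[[x1, x5], x4], x2], x3] and the second [[[[x1, x5], x2], x3], x4] - [[[[x1, x5], x3], x2], x4] - [[[[x1, x5], x4], x2], x3] + [[[[x1, x5], x4], x3], x2]

The first expression, normalized: -[[[[x1, x2], x4], x5], x3] + [[[[x1, x4], x2], x5], x3] + [[[[x1, x5], x2], x4], x3] - [[[[x1, x5], x4], x2], x3]
The second expression, normalized: [[[[x1, x5], x2], x3], x4] - [[[[x1, x5], x3], x2], x4] - [[[[x1, x5], x4], x2], x3] + [[[[x1, x5], x4], x3], x2]
Different reductions; not equal.


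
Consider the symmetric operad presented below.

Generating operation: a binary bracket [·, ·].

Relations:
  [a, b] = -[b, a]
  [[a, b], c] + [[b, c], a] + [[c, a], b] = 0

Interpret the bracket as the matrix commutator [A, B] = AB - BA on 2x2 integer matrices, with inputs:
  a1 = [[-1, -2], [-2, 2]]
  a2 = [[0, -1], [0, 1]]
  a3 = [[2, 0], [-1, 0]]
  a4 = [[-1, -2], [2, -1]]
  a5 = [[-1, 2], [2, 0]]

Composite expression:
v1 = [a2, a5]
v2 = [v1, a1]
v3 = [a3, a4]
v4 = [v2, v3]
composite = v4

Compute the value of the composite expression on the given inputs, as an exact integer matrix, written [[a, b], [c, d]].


[[-52, -84], [136, 52]]


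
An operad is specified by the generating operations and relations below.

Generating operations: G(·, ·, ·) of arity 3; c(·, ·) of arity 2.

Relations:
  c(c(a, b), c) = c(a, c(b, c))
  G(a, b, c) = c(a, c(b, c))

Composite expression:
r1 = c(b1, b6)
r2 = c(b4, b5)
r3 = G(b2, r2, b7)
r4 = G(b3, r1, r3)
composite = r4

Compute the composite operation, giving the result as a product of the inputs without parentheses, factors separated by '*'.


b3 * b1 * b6 * b2 * b4 * b5 * b7

The G-tree's shape is irrelevant; the b-reading-order decides.
c(b1, b6) flattens to b1 * b6
c(b4, b5) flattens to b4 * b5
G(b2, c(b4, b5), b7) flattens to b2 * b4 * b5 * b7
G(b3, c(b1, b6), G(b2, c(b4, b5), b7)) flattens to b3 * b1 * b6 * b2 * b4 * b5 * b7


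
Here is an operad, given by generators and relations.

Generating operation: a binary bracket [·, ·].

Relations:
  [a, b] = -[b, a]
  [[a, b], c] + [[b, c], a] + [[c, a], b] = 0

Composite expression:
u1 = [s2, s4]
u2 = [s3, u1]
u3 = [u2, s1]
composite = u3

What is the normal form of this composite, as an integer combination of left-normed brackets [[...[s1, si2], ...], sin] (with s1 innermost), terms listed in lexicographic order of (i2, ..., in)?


[[[s1, s2], s4], s3] - [[[s1, s3], s2], s4] + [[[s1, s3], s4], s2] - [[[s1, s4], s2], s3]


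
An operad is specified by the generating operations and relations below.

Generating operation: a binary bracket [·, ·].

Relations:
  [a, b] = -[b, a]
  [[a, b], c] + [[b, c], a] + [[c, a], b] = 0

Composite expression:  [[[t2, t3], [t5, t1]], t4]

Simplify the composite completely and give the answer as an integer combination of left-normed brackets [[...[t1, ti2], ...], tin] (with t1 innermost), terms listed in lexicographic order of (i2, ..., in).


[[[[t1, t5], t2], t3], t4] - [[[[t1, t5], t3], t2], t4]

Skip Jacobi rewriting: expand, keep t1-initial words, read off terms.
Composite bracket: [[[t2, t3], [t5, t1]], t4]
Under [a, b] = ab - ba we get 16 signed associative words (2^4 = 16).
Words beginning with t1 determine it all:
  the word t1t5t2t3t4 carries sign +1 and contributes +[[[[t1, t5], t2], t3], t4]
  the word t1t5t3t2t4 carries sign -1 and contributes -[[[[t1, t5], t3], t2], t4]


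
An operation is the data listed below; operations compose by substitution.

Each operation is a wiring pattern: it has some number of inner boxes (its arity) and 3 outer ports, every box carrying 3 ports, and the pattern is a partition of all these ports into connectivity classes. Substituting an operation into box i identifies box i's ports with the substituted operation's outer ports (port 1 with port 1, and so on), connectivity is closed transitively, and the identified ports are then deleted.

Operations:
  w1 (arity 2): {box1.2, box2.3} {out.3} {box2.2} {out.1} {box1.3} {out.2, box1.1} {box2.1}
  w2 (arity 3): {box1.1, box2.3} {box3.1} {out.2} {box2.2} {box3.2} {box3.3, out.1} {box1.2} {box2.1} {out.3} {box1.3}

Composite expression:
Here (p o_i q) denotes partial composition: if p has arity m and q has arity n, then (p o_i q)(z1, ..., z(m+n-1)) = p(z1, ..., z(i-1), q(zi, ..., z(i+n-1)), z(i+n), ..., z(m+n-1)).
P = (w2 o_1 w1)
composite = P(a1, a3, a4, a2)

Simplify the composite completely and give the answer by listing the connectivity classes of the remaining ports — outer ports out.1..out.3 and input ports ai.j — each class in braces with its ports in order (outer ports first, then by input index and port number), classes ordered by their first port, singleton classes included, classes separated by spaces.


Reachability decides: close wires over w2-identified ports.
composing w1 on (a1, a3), with out.j its own outer ports: {out.1} {out.2, a1.1} {out.3} {a1.2, a3.3} {a1.3} {a3.1} {a3.2}
composing w2 on (a1, a3, a4, a2), with out.j its own outer ports: {out.1, a2.3} {out.2} {out.3} {a1.1} {a1.2, a3.3} {a1.3} {a2.1} {a2.2} {a3.1} {a3.2} {a4.1} {a4.2} {a4.3}

{out.1, a2.3} {out.2} {out.3} {a1.1} {a1.2, a3.3} {a1.3} {a2.1} {a2.2} {a3.1} {a3.2} {a4.1} {a4.2} {a4.3}


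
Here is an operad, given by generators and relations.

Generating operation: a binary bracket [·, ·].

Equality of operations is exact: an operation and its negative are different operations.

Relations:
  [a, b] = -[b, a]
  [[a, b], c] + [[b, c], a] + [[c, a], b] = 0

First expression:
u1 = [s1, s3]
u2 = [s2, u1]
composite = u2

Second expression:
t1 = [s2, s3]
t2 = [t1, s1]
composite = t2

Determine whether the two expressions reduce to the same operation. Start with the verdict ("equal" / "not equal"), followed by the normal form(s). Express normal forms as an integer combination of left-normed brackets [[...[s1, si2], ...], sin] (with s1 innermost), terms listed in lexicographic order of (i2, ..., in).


not equal; the first gives -[[s1, s3], s2] and the second -[[s1, s2], s3] + [[s1, s3], s2]

The first composite normalizes to -[[s1, s3], s2]
The second composite normalizes to -[[s1, s2], s3] + [[s1, s3], s2]
The forms do not match — not equal.


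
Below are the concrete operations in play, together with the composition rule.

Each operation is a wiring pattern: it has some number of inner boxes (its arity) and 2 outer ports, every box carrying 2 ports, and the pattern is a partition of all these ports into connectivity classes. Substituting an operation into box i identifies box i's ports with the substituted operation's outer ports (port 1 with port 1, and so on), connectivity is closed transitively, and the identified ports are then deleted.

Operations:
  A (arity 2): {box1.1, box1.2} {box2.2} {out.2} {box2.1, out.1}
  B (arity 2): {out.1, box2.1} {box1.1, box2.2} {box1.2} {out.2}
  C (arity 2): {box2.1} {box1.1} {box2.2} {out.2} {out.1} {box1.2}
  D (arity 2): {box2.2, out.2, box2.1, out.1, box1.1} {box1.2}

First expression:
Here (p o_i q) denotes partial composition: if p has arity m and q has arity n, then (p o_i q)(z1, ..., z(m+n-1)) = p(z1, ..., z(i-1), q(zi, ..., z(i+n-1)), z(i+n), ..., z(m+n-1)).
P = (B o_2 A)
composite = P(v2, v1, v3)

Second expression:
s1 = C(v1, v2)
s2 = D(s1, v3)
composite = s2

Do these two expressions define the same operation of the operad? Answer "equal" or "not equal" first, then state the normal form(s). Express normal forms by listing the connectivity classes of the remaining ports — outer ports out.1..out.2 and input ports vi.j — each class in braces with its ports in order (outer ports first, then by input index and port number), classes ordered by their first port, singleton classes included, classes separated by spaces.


not equal — first {out.1, v3.1} {out.2} {v1.1, v1.2} {v2.1} {v2.2} {v3.2}, second {out.1, out.2, v3.1, v3.2} {v1.1} {v1.2} {v2.1} {v2.2}
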